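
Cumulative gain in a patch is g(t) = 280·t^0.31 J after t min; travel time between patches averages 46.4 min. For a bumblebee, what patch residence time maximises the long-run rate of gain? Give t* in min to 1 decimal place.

Optimal t* satisfies g'(t*) = g(t*)/(T + t*).
g'(t) = 0.31·280·t^-0.69. Setting 0.31·280·t^-0.69 = 280·t^0.31/(46.4+t) gives 0.31(46.4+t) = t, so 0.69·t = 0.31×46.4.
t* = 0.31×46.4/0.69 = 20.85 min.

20.8 min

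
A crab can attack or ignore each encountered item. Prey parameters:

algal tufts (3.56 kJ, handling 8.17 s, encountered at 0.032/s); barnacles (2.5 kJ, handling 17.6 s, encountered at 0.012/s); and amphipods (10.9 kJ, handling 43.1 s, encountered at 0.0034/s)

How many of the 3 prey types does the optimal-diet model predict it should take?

3

E/h in descending order: algal tufts 0.436, amphipods 0.253, barnacles 0.142 kJ/s. The optimal diet is the largest prefix of this list for which every included type satisfies E_i/h_i > R on the types above it.
Rate on top 1: 0.09031. amphipods: 0.253 > 0.09031 → include.
Rate on top 2: 0.1072. barnacles: 0.142 > 0.1072 → include.
Optimal diet: algal tufts, amphipods, barnacles — 3 of 3 types.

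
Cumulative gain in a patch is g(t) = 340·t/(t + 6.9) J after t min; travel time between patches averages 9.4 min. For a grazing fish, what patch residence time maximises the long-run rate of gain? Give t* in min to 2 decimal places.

8.05 min

By the marginal value theorem, leave when the instantaneous gain rate g'(t) equals the habitat-wide average g(t)/(T + t).
g'(t) = 340·6.9/(t + 6.9)². Setting 340·6.9/(t+6.9)² = 340t/[(t+6.9)(9.4+t)] gives 6.9(9.4+t) = t(t+6.9), so t² = 6.9×9.4 = 64.86.
t* = √64.86 = 8.054 min.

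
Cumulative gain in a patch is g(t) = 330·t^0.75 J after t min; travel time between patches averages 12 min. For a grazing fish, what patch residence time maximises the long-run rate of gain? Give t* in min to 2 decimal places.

36.00 min

Optimal t* satisfies g'(t*) = g(t*)/(T + t*).
g'(t) = 0.75·330·t^-0.25. Setting 0.75·330·t^-0.25 = 330·t^0.75/(12+t) gives 0.75(12+t) = t, so 0.25·t = 0.75×12.
t* = 0.75×12/0.25 = 36 min.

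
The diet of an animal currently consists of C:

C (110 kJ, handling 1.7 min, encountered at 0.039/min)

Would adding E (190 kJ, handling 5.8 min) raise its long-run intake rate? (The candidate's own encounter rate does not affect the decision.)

Current rate: (0.039×110)/(1 + 0.039×1.7) = 4.023 kJ/min.
Profitability of E: 190/5.8 = 32.76 kJ/min.
32.76 > 4.023, so adding E raises the average — include it.

Yes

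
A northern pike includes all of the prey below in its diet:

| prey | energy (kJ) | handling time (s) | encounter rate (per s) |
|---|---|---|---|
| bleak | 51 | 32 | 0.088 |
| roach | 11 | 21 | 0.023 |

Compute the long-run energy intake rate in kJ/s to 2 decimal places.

R = Σλ_iE_i / (1 + Σλ_ih_i)
Numerator: 0.088×51 + 0.023×11 = 4.741
Denominator: 1 + 0.088×32 + 0.023×21 = 4.299
R = 4.741/4.299 = 1.103 kJ/s

1.10 kJ/s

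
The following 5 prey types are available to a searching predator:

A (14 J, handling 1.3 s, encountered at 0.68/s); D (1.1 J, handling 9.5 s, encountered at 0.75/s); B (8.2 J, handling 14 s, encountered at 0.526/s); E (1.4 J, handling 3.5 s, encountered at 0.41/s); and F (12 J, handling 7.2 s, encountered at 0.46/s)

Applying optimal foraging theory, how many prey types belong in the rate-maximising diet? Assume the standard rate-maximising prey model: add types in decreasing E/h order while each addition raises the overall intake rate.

Profitabilities (E/h, J/s): A 10.8, F 1.67, B 0.586, E 0.4, D 0.116. Add prey in this order while the next type's profitability exceeds the intake rate on those already taken.
Rate on top 1: 5.053. F: 1.67 < 5.053 → exclude; stop.
Optimal diet: A — 1 of 5 types.

1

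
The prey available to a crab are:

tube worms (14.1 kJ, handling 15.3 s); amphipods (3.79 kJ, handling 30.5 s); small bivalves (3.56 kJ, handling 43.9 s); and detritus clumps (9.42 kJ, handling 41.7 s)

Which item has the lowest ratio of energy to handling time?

In descending order of E/h:
tube worms: 14.1/15.3 = 0.922 kJ/s
detritus clumps: 9.42/41.7 = 0.226 kJ/s
amphipods: 3.79/30.5 = 0.124 kJ/s
small bivalves: 3.56/43.9 = 0.0811 kJ/s

small bivalves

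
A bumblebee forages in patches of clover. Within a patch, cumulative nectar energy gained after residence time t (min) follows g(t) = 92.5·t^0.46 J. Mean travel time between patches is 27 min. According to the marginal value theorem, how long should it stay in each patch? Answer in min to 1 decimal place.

Maximise g(t)/(T+t): set derivative to zero → g'(t)(T+t) = g(t).
g'(t) = 0.46·92.5·t^-0.54. Setting 0.46·92.5·t^-0.54 = 92.5·t^0.46/(27+t) gives 0.46(27+t) = t, so 0.54·t = 0.46×27.
t* = 0.46×27/0.54 = 23 min.

23.0 min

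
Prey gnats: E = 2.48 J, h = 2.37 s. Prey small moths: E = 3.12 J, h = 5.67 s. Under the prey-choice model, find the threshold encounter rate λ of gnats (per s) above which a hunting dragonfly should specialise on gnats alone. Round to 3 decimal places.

0.468 per s

Drop small moths once their profitability E₂/h₂ falls below the rate achievable on gnats alone: E₂/h₂ = λE₁/(1 + λh₁).
Solve for λ: λE₁h₂ = E₂(1 + λh₁) → λ(E₁h₂ − E₂h₁) = E₂ → λ = E₂/(E₁h₂ − E₂h₁).
λ = 3.12/(2.48×5.67 − 3.12×2.37) = 3.12/6.667 = 0.468 per s.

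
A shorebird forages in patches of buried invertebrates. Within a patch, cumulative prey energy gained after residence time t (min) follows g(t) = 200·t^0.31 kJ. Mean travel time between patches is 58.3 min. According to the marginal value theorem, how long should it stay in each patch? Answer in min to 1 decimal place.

Maximise g(t)/(T+t): set derivative to zero → g'(t)(T+t) = g(t).
g'(t) = 0.31·200·t^-0.69. Setting 0.31·200·t^-0.69 = 200·t^0.31/(58.3+t) gives 0.31(58.3+t) = t, so 0.69·t = 0.31×58.3.
t* = 0.31×58.3/0.69 = 26.19 min.

26.2 min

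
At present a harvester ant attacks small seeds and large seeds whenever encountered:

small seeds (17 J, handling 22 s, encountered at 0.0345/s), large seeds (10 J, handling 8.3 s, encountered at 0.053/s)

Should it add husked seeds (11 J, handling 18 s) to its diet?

Yes

Intake rate on the current diet: R = (0.0345×17 + 0.053×10) / (1 + 0.0345×22 + 0.053×8.3) = 1.117/2.199 = 0.5078 J/s.
husked seeds: E/h = 11/18 = 0.6111 J/s.
Since 0.6111 > R, including husked seeds increases the long-run rate.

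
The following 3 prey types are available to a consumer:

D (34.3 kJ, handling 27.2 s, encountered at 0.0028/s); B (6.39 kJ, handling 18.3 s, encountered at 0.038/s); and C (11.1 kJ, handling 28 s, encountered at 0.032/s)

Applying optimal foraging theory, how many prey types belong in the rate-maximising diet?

E/h in descending order: D 1.26, C 0.396, B 0.349 kJ/s. The optimal diet is the largest prefix of this list for which every included type satisfies E_i/h_i > R on the types above it.
Rate on top 1: 0.08924. C: 0.396 > 0.08924 → include.
Rate on top 2: 0.2288. B: 0.349 > 0.2288 → include.
Optimal diet: D, C, B — 3 of 3 types.

3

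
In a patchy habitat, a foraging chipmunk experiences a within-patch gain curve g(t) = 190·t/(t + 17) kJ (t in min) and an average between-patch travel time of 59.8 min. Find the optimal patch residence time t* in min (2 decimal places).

Maximise g(t)/(T+t): set derivative to zero → g'(t)(T+t) = g(t).
g'(t) = 190·17/(t + 17)². Setting 190·17/(t+17)² = 190t/[(t+17)(59.8+t)] gives 17(59.8+t) = t(t+17), so t² = 17×59.8 = 1017.
t* = √1017 = 31.88 min.

31.88 min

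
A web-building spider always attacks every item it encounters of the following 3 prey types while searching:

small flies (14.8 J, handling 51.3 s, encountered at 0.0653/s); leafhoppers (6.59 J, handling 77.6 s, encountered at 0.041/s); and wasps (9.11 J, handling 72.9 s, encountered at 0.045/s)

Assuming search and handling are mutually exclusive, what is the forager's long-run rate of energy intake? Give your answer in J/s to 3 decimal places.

R = (0.0653×14.8 + 0.041×6.59 + 0.045×9.11) / (1 + 0.0653×51.3 + 0.041×77.6 + 0.045×72.9) = 1.647/10.81 = 0.1523 J/s.

0.152 J/s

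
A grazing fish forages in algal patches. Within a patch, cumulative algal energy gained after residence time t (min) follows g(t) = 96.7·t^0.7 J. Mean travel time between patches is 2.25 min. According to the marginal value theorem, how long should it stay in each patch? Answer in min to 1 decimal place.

Optimal t* satisfies g'(t*) = g(t*)/(T + t*).
g'(t) = 0.7·96.7·t^-0.3. Setting 0.7·96.7·t^-0.3 = 96.7·t^0.7/(2.25+t) gives 0.7(2.25+t) = t, so 0.30·t = 0.7×2.25.
t* = 0.7×2.25/0.30 = 5.25 min.

5.2 min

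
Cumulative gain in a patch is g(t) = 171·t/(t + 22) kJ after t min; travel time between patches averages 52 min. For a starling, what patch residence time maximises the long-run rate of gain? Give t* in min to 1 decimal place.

By the marginal value theorem, leave when the instantaneous gain rate g'(t) equals the habitat-wide average g(t)/(T + t).
g'(t) = 171·22/(t + 22)². Setting 171·22/(t+22)² = 171t/[(t+22)(52+t)] gives 22(52+t) = t(t+22), so t² = 22×52 = 1144.
t* = √1144 = 33.82 min.

33.8 min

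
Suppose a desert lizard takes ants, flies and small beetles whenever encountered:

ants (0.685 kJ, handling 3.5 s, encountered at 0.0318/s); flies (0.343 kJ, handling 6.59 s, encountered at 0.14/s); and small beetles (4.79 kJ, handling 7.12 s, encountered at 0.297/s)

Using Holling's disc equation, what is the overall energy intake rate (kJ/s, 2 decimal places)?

0.36 kJ/s

R = Σλ_iE_i / (1 + Σλ_ih_i)
Numerator: 0.0318×0.685 + 0.14×0.343 + 0.297×4.79 = 1.492
Denominator: 1 + 0.0318×3.5 + 0.14×6.59 + 0.297×7.12 = 4.149
R = 1.492/4.149 = 0.3597 kJ/s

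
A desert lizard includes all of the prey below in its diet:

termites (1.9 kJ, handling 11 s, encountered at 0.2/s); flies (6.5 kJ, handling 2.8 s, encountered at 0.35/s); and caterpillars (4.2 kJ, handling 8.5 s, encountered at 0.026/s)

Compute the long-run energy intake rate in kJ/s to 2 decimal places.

R = Σλ_iE_i / (1 + Σλ_ih_i)
Numerator: 0.2×1.9 + 0.35×6.5 + 0.026×4.2 = 2.764
Denominator: 1 + 0.2×11 + 0.35×2.8 + 0.026×8.5 = 4.401
R = 2.764/4.401 = 0.6281 kJ/s

0.63 kJ/s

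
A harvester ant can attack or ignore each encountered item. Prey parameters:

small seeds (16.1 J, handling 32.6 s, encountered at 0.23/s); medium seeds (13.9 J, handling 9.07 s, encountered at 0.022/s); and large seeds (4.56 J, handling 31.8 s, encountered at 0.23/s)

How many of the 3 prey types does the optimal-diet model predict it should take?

Rank by E/h (J/s): medium seeds 1.53, small seeds 0.494, large seeds 0.143. Include each in turn until the next type's E/h falls below the running intake rate.
Rate on top 1: 0.2549. small seeds: 0.494 > 0.2549 → include.
Rate on top 2: 0.4609. large seeds: 0.143 < 0.4609 → exclude; stop.
Optimal diet: medium seeds, small seeds — 2 of 3 types.

2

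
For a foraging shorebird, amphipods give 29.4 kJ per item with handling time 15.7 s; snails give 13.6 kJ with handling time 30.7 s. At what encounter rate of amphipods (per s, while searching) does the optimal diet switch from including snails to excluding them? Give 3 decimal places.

0.020 per s

The zero-one rule: include snails iff E₂/h₂ > λE₁/(1+λh₁). Equality gives the switch point.
λE₁h₂ = E₂ + λE₂h₁ ⇒ λ = E₂/(E₁h₂ − E₂h₁) = 13.6/(902.6 − 213.5) = 0.01974 per s.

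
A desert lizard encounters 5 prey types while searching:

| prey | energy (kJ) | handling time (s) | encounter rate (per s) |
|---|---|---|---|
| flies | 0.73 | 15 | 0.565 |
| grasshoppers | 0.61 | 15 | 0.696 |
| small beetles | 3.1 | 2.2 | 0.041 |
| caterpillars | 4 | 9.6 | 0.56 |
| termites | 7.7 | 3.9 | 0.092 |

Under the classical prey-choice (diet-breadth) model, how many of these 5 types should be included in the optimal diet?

E/h in descending order: termites 1.97, small beetles 1.41, caterpillars 0.417, flies 0.0487, grasshoppers 0.0407 kJ/s. The optimal diet is the largest prefix of this list for which every included type satisfies E_i/h_i > R on the types above it.
Rate on top 1: 0.5213. small beetles: 1.41 > 0.5213 → include.
Rate on top 2: 0.5766. caterpillars: 0.417 < 0.5766 → exclude; stop.
Optimal diet: termites, small beetles — 2 of 5 types.

2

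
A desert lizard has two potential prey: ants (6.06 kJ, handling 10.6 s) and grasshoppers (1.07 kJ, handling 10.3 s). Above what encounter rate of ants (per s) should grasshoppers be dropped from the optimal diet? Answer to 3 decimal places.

The zero-one rule: include grasshoppers iff E₂/h₂ > λE₁/(1+λh₁). Equality gives the switch point.
λE₁h₂ = E₂ + λE₂h₁ ⇒ λ = E₂/(E₁h₂ − E₂h₁) = 1.07/(62.42 − 11.34) = 0.02095 per s.

0.021 per s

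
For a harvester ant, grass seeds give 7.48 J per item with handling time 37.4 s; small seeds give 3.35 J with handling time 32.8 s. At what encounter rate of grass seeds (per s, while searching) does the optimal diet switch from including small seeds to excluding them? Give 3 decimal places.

0.028 per s

At the threshold, the rate on grass seeds alone equals the profitability of small seeds: λ·7.48/(1 + λ·37.4) = 3.35/32.8 = 0.1021.
Rearranging, λ(7.48 − 0.1021×37.4) = 0.1021, so λ = 0.1021/3.66 = 0.0279 per s.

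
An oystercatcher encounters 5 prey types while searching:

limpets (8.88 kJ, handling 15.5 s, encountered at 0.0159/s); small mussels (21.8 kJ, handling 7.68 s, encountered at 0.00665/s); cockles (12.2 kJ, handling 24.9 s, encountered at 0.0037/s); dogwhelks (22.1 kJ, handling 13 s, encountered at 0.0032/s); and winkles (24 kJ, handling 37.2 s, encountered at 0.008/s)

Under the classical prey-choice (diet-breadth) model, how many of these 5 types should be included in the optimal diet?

5

Rank by E/h (kJ/s): small mussels 2.84, dogwhelks 1.7, winkles 0.645, limpets 0.573, cockles 0.49. Include each in turn until the next type's E/h falls below the running intake rate.
Rate on top 1: 0.1379. dogwhelks: 1.7 > 0.1379 → include.
Rate on top 2: 0.1974. winkles: 0.645 > 0.1974 → include.
Rate on top 3: 0.2932. limpets: 0.573 > 0.2932 → include.
Rate on top 4: 0.3354. cockles: 0.49 > 0.3354 → include.
Optimal diet: small mussels, dogwhelks, winkles, limpets, cockles — 5 of 5 types.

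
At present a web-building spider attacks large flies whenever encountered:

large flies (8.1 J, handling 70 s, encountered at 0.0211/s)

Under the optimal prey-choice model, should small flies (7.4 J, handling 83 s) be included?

Yes

Current rate: (0.0211×8.1)/(1 + 0.0211×70) = 0.069 J/s.
Profitability of small flies: 7.4/83 = 0.08916 J/s.
0.08916 > 0.069, so adding small flies raises the average — include it.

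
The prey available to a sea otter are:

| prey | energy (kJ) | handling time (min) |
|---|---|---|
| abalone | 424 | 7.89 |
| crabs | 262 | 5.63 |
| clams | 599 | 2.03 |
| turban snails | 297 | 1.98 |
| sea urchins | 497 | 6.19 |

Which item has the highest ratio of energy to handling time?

Profitability E/h (kJ/min): abalone = 424/7.89 = 53.7, crabs = 262/5.63 = 46.5, clams = 599/2.03 = 295, turban snails = 297/1.98 = 150, sea urchins = 497/6.19 = 80.3.
Ranked: clams > turban snails > sea urchins > abalone > crabs.

clams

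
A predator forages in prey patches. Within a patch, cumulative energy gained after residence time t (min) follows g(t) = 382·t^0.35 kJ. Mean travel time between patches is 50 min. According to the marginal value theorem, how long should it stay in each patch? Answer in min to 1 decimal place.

Maximise g(t)/(T+t): set derivative to zero → g'(t)(T+t) = g(t).
g'(t) = 0.35·382·t^-0.65. Setting 0.35·382·t^-0.65 = 382·t^0.35/(50+t) gives 0.35(50+t) = t, so 0.65·t = 0.35×50.
t* = 0.35×50/0.65 = 26.92 min.

26.9 min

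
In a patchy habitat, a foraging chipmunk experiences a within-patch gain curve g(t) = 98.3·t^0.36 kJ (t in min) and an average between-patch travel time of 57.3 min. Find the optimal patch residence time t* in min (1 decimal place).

Optimal t* satisfies g'(t*) = g(t*)/(T + t*).
g'(t) = 0.36·98.3·t^-0.64. Setting 0.36·98.3·t^-0.64 = 98.3·t^0.36/(57.3+t) gives 0.36(57.3+t) = t, so 0.64·t = 0.36×57.3.
t* = 0.36×57.3/0.64 = 32.23 min.

32.2 min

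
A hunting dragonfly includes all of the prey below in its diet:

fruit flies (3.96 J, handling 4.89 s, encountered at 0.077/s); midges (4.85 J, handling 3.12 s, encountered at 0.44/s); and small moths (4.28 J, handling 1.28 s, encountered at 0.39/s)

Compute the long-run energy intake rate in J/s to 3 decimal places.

1.265 J/s

R = (0.077×3.96 + 0.44×4.85 + 0.39×4.28) / (1 + 0.077×4.89 + 0.44×3.12 + 0.39×1.28) = 4.108/3.249 = 1.265 J/s.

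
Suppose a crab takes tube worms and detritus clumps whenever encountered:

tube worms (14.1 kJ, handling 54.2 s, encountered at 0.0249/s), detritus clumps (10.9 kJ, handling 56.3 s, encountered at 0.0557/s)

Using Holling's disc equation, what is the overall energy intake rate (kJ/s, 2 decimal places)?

Energy encountered per unit search time: 0.0249×14.1 + 0.0557×10.9 = 0.9582 kJ/s.
Handling time per unit search time: 0.0249×54.2 + 0.0557×56.3 = 4.485.
Rate = 0.9582/(1 + 4.485) = 0.1747 kJ/s.

0.17 kJ/s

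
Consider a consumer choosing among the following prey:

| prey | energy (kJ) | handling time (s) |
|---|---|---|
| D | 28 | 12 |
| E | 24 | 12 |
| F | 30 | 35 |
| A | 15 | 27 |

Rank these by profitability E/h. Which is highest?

Profitability E/h (kJ/s): D = 28/12 = 2.33, E = 24/12 = 2, F = 30/35 = 0.857, A = 15/27 = 0.556.
Ranked: D > E > F > A.

D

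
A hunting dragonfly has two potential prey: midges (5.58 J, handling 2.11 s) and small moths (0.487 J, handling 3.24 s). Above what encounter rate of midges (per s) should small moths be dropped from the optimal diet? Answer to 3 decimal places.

0.029 per s

The zero-one rule: include small moths iff E₂/h₂ > λE₁/(1+λh₁). Equality gives the switch point.
λE₁h₂ = E₂ + λE₂h₁ ⇒ λ = E₂/(E₁h₂ − E₂h₁) = 0.487/(18.08 − 1.028) = 0.02856 per s.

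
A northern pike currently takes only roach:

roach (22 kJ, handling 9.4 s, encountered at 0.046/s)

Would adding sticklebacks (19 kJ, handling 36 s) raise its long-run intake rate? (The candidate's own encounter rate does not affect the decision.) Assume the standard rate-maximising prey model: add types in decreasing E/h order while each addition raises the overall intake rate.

No

On roach alone, R = ΣλE/(1+Σλh) = 1.012/1.432 = 0.7065 kJ/s.
Profitability of sticklebacks: 19/36 = 0.5278 kJ/s.
0.5278 < 0.7065, so adding sticklebacks would lower the average — exclude it.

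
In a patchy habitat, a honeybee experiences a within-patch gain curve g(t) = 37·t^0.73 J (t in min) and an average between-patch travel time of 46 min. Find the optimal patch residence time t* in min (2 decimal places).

124.37 min

By the marginal value theorem, leave when the instantaneous gain rate g'(t) equals the habitat-wide average g(t)/(T + t).
g'(t) = 0.73·37·t^-0.27. Setting 0.73·37·t^-0.27 = 37·t^0.73/(46+t) gives 0.73(46+t) = t, so 0.27·t = 0.73×46.
t* = 0.73×46/0.27 = 124.4 min.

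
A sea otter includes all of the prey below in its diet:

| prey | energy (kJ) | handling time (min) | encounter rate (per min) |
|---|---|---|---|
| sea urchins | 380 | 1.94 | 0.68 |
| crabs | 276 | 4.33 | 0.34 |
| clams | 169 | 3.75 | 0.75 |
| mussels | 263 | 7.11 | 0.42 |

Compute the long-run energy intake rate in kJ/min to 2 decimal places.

R = (0.68×380 + 0.34×276 + 0.75×169 + 0.42×263) / (1 + 0.68×1.94 + 0.34×4.33 + 0.75×3.75 + 0.42×7.11) = 589.5/9.59 = 61.46 kJ/min.

61.46 kJ/min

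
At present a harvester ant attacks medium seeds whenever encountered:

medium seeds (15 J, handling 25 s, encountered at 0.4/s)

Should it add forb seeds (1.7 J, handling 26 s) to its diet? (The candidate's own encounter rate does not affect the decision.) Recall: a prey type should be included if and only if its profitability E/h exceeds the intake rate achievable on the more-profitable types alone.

No

On medium seeds alone, R = ΣλE/(1+Σλh) = 6/11 = 0.5455 J/s.
forb seeds: E/h = 1.7/26 = 0.06538 J/s.
0.06538 < 0.5455, so adding forb seeds would lower the average — exclude it.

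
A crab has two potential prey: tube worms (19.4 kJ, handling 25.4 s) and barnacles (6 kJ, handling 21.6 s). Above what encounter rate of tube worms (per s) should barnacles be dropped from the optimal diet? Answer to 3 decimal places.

0.023 per s

The zero-one rule: include barnacles iff E₂/h₂ > λE₁/(1+λh₁). Equality gives the switch point.
λE₁h₂ = E₂ + λE₂h₁ ⇒ λ = E₂/(E₁h₂ − E₂h₁) = 6/(419 − 152.4) = 0.0225 per s.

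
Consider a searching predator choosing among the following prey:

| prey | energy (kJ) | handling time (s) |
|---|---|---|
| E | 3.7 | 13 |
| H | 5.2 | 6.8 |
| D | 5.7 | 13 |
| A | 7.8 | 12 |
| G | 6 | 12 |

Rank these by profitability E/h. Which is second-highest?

A

In descending order of E/h:
H: 5.2/6.8 = 0.765 kJ/s
A: 7.8/12 = 0.65 kJ/s
G: 6/12 = 0.5 kJ/s
D: 5.7/13 = 0.438 kJ/s
E: 3.7/13 = 0.285 kJ/s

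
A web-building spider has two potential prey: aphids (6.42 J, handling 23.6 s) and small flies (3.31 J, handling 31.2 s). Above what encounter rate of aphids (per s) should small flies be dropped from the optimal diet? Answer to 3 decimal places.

At the threshold, the rate on aphids alone equals the profitability of small flies: λ·6.42/(1 + λ·23.6) = 3.31/31.2 = 0.1061.
Rearranging, λ(6.42 − 0.1061×23.6) = 0.1061, so λ = 0.1061/3.916 = 0.02709 per s.

0.027 per s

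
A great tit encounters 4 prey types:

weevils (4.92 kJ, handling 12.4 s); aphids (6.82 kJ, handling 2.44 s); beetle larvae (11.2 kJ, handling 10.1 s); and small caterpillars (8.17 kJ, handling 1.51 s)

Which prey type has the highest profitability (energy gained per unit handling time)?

small caterpillars

In descending order of E/h:
small caterpillars: 8.17/1.51 = 5.41 kJ/s
aphids: 6.82/2.44 = 2.8 kJ/s
beetle larvae: 11.2/10.1 = 1.11 kJ/s
weevils: 4.92/12.4 = 0.397 kJ/s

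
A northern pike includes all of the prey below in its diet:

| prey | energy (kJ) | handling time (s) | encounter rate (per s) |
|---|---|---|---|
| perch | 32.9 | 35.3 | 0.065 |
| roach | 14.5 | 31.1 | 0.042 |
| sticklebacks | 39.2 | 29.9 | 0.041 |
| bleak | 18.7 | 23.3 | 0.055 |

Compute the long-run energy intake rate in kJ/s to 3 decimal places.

0.757 kJ/s

R = Σλ_iE_i / (1 + Σλ_ih_i)
Numerator: 0.065×32.9 + 0.042×14.5 + 0.041×39.2 + 0.055×18.7 = 5.383
Denominator: 1 + 0.065×35.3 + 0.042×31.1 + 0.041×29.9 + 0.055×23.3 = 7.108
R = 5.383/7.108 = 0.7573 kJ/s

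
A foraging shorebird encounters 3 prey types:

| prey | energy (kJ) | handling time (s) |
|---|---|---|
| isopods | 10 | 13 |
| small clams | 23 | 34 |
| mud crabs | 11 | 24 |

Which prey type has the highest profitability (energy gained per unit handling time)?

In descending order of E/h:
isopods: 10/13 = 0.769 kJ/s
small clams: 23/34 = 0.676 kJ/s
mud crabs: 11/24 = 0.458 kJ/s

isopods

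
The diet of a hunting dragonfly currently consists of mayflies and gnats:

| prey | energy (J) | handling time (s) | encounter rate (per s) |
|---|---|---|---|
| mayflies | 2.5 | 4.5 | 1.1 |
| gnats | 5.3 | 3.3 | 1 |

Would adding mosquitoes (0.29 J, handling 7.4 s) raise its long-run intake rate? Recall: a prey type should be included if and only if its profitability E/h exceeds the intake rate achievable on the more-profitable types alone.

Intake rate on the current diet: R = (1.1×2.5 + 1×5.3) / (1 + 1.1×4.5 + 1×3.3) = 8.05/9.25 = 0.8703 J/s.
Profitability of mosquitoes: 0.29/7.4 = 0.03919 J/s.
0.03919 < 0.8703, so adding mosquitoes would lower the average — exclude it.

No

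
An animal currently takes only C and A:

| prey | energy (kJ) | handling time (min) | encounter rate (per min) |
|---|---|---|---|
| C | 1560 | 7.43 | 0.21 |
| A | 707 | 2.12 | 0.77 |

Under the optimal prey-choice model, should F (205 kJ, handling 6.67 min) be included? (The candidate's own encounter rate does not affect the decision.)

No

Intake rate on the current diet: R = (0.21×1560 + 0.77×707) / (1 + 0.21×7.43 + 0.77×2.12) = 872/4.193 = 208 kJ/min.
F: E/h = 205/6.67 = 30.73 kJ/min.
30.73 < 208, so adding F would lower the average — exclude it.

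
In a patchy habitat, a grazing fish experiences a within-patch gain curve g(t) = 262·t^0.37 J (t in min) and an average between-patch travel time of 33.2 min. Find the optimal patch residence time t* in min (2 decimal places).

19.50 min

By the marginal value theorem, leave when the instantaneous gain rate g'(t) equals the habitat-wide average g(t)/(T + t).
g'(t) = 0.37·262·t^-0.63. Setting 0.37·262·t^-0.63 = 262·t^0.37/(33.2+t) gives 0.37(33.2+t) = t, so 0.63·t = 0.37×33.2.
t* = 0.37×33.2/0.63 = 19.5 min.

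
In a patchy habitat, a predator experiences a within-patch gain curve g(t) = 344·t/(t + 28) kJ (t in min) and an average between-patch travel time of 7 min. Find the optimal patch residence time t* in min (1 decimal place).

14.0 min

Maximise g(t)/(T+t): set derivative to zero → g'(t)(T+t) = g(t).
g'(t) = 344·28/(t + 28)². Setting 344·28/(t+28)² = 344t/[(t+28)(7+t)] gives 28(7+t) = t(t+28), so t² = 28×7 = 196.
t* = √196 = 14 min.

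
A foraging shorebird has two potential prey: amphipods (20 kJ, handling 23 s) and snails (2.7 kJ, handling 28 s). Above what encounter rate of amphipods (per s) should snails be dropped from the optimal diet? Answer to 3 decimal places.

At the threshold, the rate on amphipods alone equals the profitability of snails: λ·20/(1 + λ·23) = 2.7/28 = 0.09643.
Rearranging, λ(20 − 0.09643×23) = 0.09643, so λ = 0.09643/17.78 = 0.005423 per s.

0.005 per s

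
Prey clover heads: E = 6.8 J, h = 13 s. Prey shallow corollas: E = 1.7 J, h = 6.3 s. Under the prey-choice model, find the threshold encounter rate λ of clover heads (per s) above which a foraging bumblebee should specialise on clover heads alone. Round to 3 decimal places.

0.082 per s

At the threshold, the rate on clover heads alone equals the profitability of shallow corollas: λ·6.8/(1 + λ·13) = 1.7/6.3 = 0.2698.
Rearranging, λ(6.8 − 0.2698×13) = 0.2698, so λ = 0.2698/3.292 = 0.08197 per s.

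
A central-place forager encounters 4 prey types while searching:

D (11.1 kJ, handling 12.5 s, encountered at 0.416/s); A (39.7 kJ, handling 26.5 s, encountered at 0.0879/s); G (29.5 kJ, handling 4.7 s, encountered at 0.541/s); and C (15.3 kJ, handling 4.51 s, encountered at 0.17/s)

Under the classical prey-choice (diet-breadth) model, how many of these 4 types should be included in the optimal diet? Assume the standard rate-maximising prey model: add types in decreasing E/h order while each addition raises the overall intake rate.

1

E/h in descending order: G 6.28, C 3.39, A 1.5, D 0.888 kJ/s. The optimal diet is the largest prefix of this list for which every included type satisfies E_i/h_i > R on the types above it.
Rate on top 1: 4.505. C: 3.39 < 4.505 → exclude; stop.
Optimal diet: G — 1 of 4 types.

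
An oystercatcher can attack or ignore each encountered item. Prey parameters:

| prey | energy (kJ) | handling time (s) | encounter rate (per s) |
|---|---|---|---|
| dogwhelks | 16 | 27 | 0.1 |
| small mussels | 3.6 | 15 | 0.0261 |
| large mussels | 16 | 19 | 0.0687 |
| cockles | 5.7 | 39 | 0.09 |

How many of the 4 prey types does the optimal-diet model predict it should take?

E/h in descending order: large mussels 0.842, dogwhelks 0.593, small mussels 0.24, cockles 0.146 kJ/s. The optimal diet is the largest prefix of this list for which every included type satisfies E_i/h_i > R on the types above it.
Rate on top 1: 0.4768. dogwhelks: 0.593 > 0.4768 → include.
Rate on top 2: 0.5393. small mussels: 0.24 < 0.5393 → exclude; stop.
Optimal diet: large mussels, dogwhelks — 2 of 4 types.

2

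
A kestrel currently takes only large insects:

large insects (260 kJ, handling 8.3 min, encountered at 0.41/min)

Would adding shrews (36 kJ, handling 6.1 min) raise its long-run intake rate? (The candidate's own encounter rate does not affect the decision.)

On large insects alone, R = ΣλE/(1+Σλh) = 106.6/4.403 = 24.21 kJ/min.
shrews: E/h = 36/6.1 = 5.902 kJ/min.
Since 5.902 < R, time spent handling shrews is better spent searching.

No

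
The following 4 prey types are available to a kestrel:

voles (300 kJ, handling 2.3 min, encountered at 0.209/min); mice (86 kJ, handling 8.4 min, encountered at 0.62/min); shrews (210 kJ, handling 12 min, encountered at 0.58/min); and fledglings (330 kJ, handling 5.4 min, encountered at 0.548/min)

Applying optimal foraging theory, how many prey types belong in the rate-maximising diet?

2

Profitabilities (E/h, kJ/min): voles 130, fledglings 61.1, shrews 17.5, mice 10.2. Add prey in this order while the next type's profitability exceeds the intake rate on those already taken.
Rate on top 1: 42.34. fledglings: 61.1 > 42.34 → include.
Rate on top 2: 54.85. shrews: 17.5 < 54.85 → exclude; stop.
Optimal diet: voles, fledglings — 2 of 4 types.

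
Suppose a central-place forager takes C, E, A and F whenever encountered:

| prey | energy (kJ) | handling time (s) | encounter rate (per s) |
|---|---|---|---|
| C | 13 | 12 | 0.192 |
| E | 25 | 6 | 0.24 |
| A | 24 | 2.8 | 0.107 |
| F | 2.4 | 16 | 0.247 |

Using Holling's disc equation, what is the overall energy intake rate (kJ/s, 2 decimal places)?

1.30 kJ/s

R = Σλ_iE_i / (1 + Σλ_ih_i)
Numerator: 0.192×13 + 0.24×25 + 0.107×24 + 0.247×2.4 = 11.66
Denominator: 1 + 0.192×12 + 0.24×6 + 0.107×2.8 + 0.247×16 = 8.996
R = 11.66/8.996 = 1.296 kJ/s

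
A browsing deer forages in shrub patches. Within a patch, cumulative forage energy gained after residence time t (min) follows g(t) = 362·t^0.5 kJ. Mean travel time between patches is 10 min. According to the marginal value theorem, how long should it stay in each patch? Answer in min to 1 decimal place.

By the marginal value theorem, leave when the instantaneous gain rate g'(t) equals the habitat-wide average g(t)/(T + t).
g'(t) = 0.5·362·t^-0.5. Setting 0.5·362·t^-0.5 = 362·t^0.5/(10+t) gives 0.5(10+t) = t, so 0.50·t = 0.5×10.
t* = 0.5×10/0.50 = 10 min.

10.0 min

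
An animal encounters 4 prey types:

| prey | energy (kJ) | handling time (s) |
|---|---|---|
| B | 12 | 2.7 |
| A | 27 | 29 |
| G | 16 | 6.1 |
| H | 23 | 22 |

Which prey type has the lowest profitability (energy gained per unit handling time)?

A

Profitability E/h (kJ/s): B = 12/2.7 = 4.44, A = 27/29 = 0.931, G = 16/6.1 = 2.62, H = 23/22 = 1.05.
Ranked: B > G > H > A.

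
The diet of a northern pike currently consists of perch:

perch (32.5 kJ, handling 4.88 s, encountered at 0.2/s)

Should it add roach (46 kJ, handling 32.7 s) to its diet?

On perch alone, R = ΣλE/(1+Σλh) = 6.5/1.976 = 3.289 kJ/s.
roach: E/h = 46/32.7 = 1.407 kJ/s.
Since 1.407 < R, time spent handling roach is better spent searching.

No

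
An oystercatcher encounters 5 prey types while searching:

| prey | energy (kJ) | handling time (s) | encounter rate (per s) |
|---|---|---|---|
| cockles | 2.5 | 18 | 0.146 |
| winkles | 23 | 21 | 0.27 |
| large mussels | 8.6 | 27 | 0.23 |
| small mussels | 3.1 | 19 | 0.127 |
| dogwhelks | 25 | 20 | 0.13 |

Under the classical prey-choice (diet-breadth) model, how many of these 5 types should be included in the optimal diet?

E/h in descending order: dogwhelks 1.25, winkles 1.1, large mussels 0.319, small mussels 0.163, cockles 0.139 kJ/s. The optimal diet is the largest prefix of this list for which every included type satisfies E_i/h_i > R on the types above it.
Rate on top 1: 0.9028. winkles: 1.1 > 0.9028 → include.
Rate on top 2: 1.02. large mussels: 0.319 < 1.02 → exclude; stop.
Optimal diet: dogwhelks, winkles — 2 of 5 types.

2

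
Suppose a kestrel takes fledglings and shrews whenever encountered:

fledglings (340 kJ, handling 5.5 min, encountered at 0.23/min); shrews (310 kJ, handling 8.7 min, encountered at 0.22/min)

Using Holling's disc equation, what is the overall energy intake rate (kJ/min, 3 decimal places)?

Energy encountered per unit search time: 0.23×340 + 0.22×310 = 146.4 kJ/min.
Handling time per unit search time: 0.23×5.5 + 0.22×8.7 = 3.179.
Rate = 146.4/(1 + 3.179) = 35.03 kJ/min.

35.032 kJ/min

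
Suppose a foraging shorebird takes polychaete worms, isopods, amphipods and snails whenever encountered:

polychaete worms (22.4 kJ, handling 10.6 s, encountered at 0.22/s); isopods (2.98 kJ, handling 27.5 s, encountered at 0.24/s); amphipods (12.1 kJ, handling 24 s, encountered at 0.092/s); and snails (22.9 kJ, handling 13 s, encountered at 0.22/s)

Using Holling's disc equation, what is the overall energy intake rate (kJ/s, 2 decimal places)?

0.79 kJ/s

R = Σλ_iE_i / (1 + Σλ_ih_i)
Numerator: 0.22×22.4 + 0.24×2.98 + 0.092×12.1 + 0.22×22.9 = 11.79
Denominator: 1 + 0.22×10.6 + 0.24×27.5 + 0.092×24 + 0.22×13 = 15
R = 11.79/15 = 0.7863 kJ/s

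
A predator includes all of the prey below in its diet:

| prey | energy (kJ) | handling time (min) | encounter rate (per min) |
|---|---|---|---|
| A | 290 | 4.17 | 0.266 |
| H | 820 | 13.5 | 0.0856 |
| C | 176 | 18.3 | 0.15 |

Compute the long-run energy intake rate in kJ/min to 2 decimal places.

R = Σλ_iE_i / (1 + Σλ_ih_i)
Numerator: 0.266×290 + 0.0856×820 + 0.15×176 = 173.7
Denominator: 1 + 0.266×4.17 + 0.0856×13.5 + 0.15×18.3 = 6.01
R = 173.7/6.01 = 28.91 kJ/min

28.91 kJ/min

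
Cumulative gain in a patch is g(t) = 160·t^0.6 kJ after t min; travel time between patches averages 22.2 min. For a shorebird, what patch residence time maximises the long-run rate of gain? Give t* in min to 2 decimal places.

33.30 min

Optimal t* satisfies g'(t*) = g(t*)/(T + t*).
g'(t) = 0.6·160·t^-0.4. Setting 0.6·160·t^-0.4 = 160·t^0.6/(22.2+t) gives 0.6(22.2+t) = t, so 0.40·t = 0.6×22.2.
t* = 0.6×22.2/0.40 = 33.3 min.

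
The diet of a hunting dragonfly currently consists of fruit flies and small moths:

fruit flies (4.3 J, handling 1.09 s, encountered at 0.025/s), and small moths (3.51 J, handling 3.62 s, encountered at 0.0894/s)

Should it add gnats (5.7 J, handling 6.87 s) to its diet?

On fruit flies and small moths alone, R = ΣλE/(1+Σλh) = 0.4213/1.351 = 0.3119 J/s.
gnats: E/h = 5.7/6.87 = 0.8297 J/s.
Since 0.8297 > R, including gnats increases the long-run rate.

Yes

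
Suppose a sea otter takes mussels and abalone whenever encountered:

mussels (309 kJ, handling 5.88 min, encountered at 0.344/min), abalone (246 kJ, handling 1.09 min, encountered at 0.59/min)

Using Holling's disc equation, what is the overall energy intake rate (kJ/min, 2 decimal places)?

68.59 kJ/min

R = Σλ_iE_i / (1 + Σλ_ih_i)
Numerator: 0.344×309 + 0.59×246 = 251.4
Denominator: 1 + 0.344×5.88 + 0.59×1.09 = 3.666
R = 251.4/3.666 = 68.59 kJ/min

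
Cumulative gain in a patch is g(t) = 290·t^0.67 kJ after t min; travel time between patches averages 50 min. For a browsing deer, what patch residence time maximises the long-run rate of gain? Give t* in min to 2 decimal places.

By the marginal value theorem, leave when the instantaneous gain rate g'(t) equals the habitat-wide average g(t)/(T + t).
g'(t) = 0.67·290·t^-0.33. Setting 0.67·290·t^-0.33 = 290·t^0.67/(50+t) gives 0.67(50+t) = t, so 0.33·t = 0.67×50.
t* = 0.67×50/0.33 = 101.5 min.

101.52 min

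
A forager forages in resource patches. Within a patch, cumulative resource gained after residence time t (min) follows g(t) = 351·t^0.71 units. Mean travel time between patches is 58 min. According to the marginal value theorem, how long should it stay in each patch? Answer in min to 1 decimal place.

By the marginal value theorem, leave when the instantaneous gain rate g'(t) equals the habitat-wide average g(t)/(T + t).
g'(t) = 0.71·351·t^-0.29. Setting 0.71·351·t^-0.29 = 351·t^0.71/(58+t) gives 0.71(58+t) = t, so 0.29·t = 0.71×58.
t* = 0.71×58/0.29 = 142 min.

142.0 min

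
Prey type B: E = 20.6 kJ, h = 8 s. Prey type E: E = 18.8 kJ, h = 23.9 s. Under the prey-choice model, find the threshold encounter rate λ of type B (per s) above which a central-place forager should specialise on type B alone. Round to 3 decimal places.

0.055 per s

The zero-one rule: include type E iff E₂/h₂ > λE₁/(1+λh₁). Equality gives the switch point.
λE₁h₂ = E₂ + λE₂h₁ ⇒ λ = E₂/(E₁h₂ − E₂h₁) = 18.8/(492.3 − 150.4) = 0.05498 per s.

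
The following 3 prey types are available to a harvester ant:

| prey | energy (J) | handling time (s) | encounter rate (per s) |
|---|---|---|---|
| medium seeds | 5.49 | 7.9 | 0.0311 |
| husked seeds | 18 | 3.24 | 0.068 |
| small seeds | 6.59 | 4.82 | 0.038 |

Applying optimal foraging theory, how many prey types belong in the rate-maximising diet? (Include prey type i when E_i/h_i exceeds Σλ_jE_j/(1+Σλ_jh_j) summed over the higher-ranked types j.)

2

Profitabilities (E/h, J/s): husked seeds 5.56, small seeds 1.37, medium seeds 0.695. Add prey in this order while the next type's profitability exceeds the intake rate on those already taken.
Rate on top 1: 1.003. small seeds: 1.37 > 1.003 → include.
Rate on top 2: 1.051. medium seeds: 0.695 < 1.051 → exclude; stop.
Optimal diet: husked seeds, small seeds — 2 of 3 types.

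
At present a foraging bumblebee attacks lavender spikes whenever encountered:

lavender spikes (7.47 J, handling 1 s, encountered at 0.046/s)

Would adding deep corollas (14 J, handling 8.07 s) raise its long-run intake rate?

Yes

Current rate: (0.046×7.47)/(1 + 0.046×1) = 0.3285 J/s.
deep corollas: E/h = 14/8.07 = 1.735 J/s.
1.735 > 0.3285, so adding deep corollas raises the average — include it.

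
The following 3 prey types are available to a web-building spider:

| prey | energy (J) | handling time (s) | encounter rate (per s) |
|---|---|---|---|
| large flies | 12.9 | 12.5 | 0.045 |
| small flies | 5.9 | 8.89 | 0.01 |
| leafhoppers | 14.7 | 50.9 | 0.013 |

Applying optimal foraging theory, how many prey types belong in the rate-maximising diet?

2

Profitabilities (E/h, J/s): large flies 1.03, small flies 0.664, leafhoppers 0.289. Add prey in this order while the next type's profitability exceeds the intake rate on those already taken.
Rate on top 1: 0.3715. small flies: 0.664 > 0.3715 → include.
Rate on top 2: 0.3872. leafhoppers: 0.289 < 0.3872 → exclude; stop.
Optimal diet: large flies, small flies — 2 of 3 types.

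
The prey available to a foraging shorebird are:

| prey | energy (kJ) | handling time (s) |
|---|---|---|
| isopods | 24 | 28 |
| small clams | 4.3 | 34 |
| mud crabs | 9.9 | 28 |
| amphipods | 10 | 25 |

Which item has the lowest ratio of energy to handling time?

In descending order of E/h:
isopods: 24/28 = 0.857 kJ/s
amphipods: 10/25 = 0.4 kJ/s
mud crabs: 9.9/28 = 0.354 kJ/s
small clams: 4.3/34 = 0.126 kJ/s

small clams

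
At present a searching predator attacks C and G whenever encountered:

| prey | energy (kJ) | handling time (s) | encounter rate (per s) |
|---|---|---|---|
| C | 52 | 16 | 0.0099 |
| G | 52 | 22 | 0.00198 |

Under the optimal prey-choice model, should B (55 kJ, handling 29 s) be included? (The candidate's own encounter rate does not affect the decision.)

Current rate: (0.0099×52 + 0.00198×52)/(1 + 0.0099×16 + 0.00198×22) = 0.514 kJ/s.
Profitability of B: 55/29 = 1.897 kJ/s.
Since 1.897 > R, including B increases the long-run rate.

Yes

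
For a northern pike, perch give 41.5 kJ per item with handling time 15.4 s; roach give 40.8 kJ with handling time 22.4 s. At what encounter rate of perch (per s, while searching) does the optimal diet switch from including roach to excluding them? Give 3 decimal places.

0.135 per s

At the threshold, the rate on perch alone equals the profitability of roach: λ·41.5/(1 + λ·15.4) = 40.8/22.4 = 1.821.
Rearranging, λ(41.5 − 1.821×15.4) = 1.821, so λ = 1.821/13.45 = 0.1354 per s.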